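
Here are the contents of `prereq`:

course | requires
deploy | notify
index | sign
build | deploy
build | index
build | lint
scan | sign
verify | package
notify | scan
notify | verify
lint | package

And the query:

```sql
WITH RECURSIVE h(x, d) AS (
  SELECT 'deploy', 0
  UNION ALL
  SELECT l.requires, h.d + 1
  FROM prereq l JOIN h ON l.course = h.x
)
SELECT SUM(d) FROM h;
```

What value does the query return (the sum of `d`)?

Base: (deploy, d=0).
Iteration 1: edges from {deploy} -> (notify, d=1).
Iteration 2: edges from {notify} -> (scan, d=2), (verify, d=2).
Iteration 3: edges from {scan,verify} -> (package, d=3), (sign, d=3).
Iteration 4: no outgoing edges from {package,sign}; recursion stops.
SUM(d) = 0 + 1 + 2 + 2 + 3 + 3 = 11.

11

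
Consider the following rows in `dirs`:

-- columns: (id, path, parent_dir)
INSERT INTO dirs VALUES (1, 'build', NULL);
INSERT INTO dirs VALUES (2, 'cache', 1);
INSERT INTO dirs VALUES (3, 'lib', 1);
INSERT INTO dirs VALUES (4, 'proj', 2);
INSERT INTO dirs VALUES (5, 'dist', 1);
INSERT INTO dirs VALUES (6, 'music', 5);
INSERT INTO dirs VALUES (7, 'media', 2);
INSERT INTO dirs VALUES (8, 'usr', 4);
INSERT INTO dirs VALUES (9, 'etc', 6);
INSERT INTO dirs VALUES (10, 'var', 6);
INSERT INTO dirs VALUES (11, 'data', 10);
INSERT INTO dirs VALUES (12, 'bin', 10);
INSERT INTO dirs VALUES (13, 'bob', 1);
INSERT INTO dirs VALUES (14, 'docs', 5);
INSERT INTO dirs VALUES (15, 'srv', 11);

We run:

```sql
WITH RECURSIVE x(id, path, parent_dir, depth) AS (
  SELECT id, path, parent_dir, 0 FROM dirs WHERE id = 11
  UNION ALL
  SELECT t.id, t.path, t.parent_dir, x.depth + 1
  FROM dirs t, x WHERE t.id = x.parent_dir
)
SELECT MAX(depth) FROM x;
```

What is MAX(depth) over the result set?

Base: id=11 (data), parent_dir=10, depth 0.
Iteration 1: join on id=10 -> var (id 10, parent_dir=6, depth 1).
Iteration 2: join on id=6 -> music (id 6, parent_dir=5, depth 2).
Iteration 3: join on id=5 -> dist (id 5, parent_dir=1, depth 3).
Iteration 4: join on id=1 -> build (id 1, parent_dir=NULL, depth 4).
Iteration 5: parent_dir is NULL; no match; recursion stops.
depth values: 0, 1, 2, 3, 4; the maximum is 4.

4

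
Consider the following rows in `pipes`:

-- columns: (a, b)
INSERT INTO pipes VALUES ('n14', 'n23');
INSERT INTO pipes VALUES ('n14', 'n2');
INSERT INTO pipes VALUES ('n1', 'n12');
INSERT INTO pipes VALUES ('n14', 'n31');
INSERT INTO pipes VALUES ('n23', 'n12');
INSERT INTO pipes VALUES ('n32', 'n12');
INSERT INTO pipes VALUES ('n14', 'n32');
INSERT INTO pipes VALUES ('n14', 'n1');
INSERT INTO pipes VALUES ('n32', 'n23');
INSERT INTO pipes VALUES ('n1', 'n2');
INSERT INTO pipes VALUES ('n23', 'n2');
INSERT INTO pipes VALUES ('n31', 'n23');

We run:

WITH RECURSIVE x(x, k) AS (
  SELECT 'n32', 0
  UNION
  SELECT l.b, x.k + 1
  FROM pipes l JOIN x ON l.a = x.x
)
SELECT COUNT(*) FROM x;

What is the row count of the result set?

5

Base: (n32, k=0).
Iteration 1: edges from {n32} -> (n12, k=1), (n23, k=1).
Iteration 2: edges from {n12,n23} -> (n12, k=2), (n2, k=2).
Iteration 3: no outgoing edges from {n12,n2}; recursion stops.
Total rows emitted: 5.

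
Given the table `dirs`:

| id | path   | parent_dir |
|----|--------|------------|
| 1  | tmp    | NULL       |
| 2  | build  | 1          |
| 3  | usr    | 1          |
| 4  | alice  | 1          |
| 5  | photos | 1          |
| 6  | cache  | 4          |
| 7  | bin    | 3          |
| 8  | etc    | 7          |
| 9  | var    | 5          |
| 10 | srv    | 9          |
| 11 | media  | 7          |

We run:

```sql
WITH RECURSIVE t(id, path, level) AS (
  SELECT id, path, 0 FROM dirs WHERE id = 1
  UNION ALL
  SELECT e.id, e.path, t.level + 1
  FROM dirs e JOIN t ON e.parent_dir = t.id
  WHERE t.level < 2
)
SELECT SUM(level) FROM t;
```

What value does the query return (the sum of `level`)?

Base: id=1 (tmp) at level 0.
Iteration 1: rows with parent_dir in {1} -> build (id 2, level 1), usr (id 3, level 1), alice (id 4, level 1), photos (id 5, level 1).
Iteration 2: rows with parent_dir in {2,3,4,5} -> cache (id 6, level 2), bin (id 7, level 2), var (id 9, level 2).
Iteration 3: level < 2 fails for all current rows; recursion stops.
SUM(level) = 0 + 1 + 1 + 1 + 1 + 2 + 2 + 2 = 10.

10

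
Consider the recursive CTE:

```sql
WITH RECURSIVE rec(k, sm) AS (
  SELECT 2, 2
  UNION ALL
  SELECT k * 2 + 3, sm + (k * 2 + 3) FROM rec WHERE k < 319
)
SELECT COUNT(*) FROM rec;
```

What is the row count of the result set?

8

Base: k=2, sm=2.
Iteration 1: 2 < 319 holds -> k = 2 * 2 + 3 = 7, sm = 2 + 7 = 9.
Iteration 2: 7 < 319 holds -> k = 7 * 2 + 3 = 17, sm = 9 + 17 = 26.
Iteration 3: 17 < 319 holds -> k = 17 * 2 + 3 = 37, sm = 26 + 37 = 63.
Iteration 4: 37 < 319 holds -> k = 37 * 2 + 3 = 77, sm = 63 + 77 = 140.
Iteration 5: 77 < 319 holds -> k = 77 * 2 + 3 = 157, sm = 140 + 157 = 297.
Iteration 6: 157 < 319 holds -> k = 157 * 2 + 3 = 317, sm = 297 + 317 = 614.
Iteration 7: 317 < 319 holds -> k = 317 * 2 + 3 = 637, sm = 614 + 637 = 1251.
Iteration 8: 637 < 319 fails; recursion stops.
Total rows emitted: 8.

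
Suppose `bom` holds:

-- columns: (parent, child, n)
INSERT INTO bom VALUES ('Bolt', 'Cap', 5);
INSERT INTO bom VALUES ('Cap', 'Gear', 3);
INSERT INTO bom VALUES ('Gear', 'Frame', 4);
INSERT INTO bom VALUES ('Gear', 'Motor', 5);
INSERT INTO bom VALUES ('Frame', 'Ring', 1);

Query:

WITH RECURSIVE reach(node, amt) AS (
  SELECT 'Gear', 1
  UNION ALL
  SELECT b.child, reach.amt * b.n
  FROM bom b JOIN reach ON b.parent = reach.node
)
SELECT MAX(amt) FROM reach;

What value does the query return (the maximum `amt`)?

Base: (Gear, amt=1).
Iteration 1: components of {Gear} -> Frame = 1*4 = 4, Motor = 1*5 = 5.
Iteration 2: components of {Frame,Motor} -> Ring = 4*1 = 4.
Iteration 3: no further components; recursion stops.
amt values: 1, 4, 5, 4; the maximum is 5.

5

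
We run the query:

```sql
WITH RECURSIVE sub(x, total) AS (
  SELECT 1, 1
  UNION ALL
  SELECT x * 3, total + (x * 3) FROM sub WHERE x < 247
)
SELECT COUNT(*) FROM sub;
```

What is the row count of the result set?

Base: x=1, total=1.
Iteration 1: 1 < 247 holds -> x = 1 * 3 = 3, total = 1 + 3 = 4.
Iteration 2: 3 < 247 holds -> x = 3 * 3 = 9, total = 4 + 9 = 13.
Iteration 3: 9 < 247 holds -> x = 9 * 3 = 27, total = 13 + 27 = 40.
Iteration 4: 27 < 247 holds -> x = 27 * 3 = 81, total = 40 + 81 = 121.
Iteration 5: 81 < 247 holds -> x = 81 * 3 = 243, total = 121 + 243 = 364.
Iteration 6: 243 < 247 holds -> x = 243 * 3 = 729, total = 364 + 729 = 1093.
Iteration 7: 729 < 247 fails; recursion stops.
Total rows emitted: 7.

7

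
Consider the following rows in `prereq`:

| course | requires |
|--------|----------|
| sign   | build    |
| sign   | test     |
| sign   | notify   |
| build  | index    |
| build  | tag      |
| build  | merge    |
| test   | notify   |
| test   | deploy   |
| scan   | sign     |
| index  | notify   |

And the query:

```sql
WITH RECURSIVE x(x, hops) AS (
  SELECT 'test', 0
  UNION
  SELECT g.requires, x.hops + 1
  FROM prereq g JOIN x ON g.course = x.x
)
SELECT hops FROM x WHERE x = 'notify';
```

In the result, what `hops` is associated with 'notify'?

1

Base: (test, hops=0).
Iteration 1: edges from {test} -> (deploy, hops=1), (notify, hops=1).
Iteration 2: no outgoing edges from {deploy,notify}; recursion stops.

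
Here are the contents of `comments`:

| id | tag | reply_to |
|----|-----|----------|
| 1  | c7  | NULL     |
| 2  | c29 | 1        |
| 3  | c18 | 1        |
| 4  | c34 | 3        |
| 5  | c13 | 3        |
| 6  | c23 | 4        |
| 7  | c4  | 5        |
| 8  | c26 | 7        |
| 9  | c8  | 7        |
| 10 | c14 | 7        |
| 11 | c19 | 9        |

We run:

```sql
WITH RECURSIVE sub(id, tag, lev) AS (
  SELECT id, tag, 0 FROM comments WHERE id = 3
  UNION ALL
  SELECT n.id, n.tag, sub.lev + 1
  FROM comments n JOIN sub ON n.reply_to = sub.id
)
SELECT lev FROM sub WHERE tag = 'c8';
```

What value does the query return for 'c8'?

3

Base: id=3 (c18) at lev 0.
Iteration 1: rows with reply_to in {3} -> c34 (id 4, lev 1), c13 (id 5, lev 1).
Iteration 2: rows with reply_to in {4,5} -> c23 (id 6, lev 2), c4 (id 7, lev 2).
Iteration 3: rows with reply_to in {6,7} -> c26 (id 8, lev 3), c8 (id 9, lev 3), c14 (id 10, lev 3).
Iteration 4: rows with reply_to in {8,9,10} -> c19 (id 11, lev 4).
Iteration 5: no rows with reply_to in {11}; recursion stops.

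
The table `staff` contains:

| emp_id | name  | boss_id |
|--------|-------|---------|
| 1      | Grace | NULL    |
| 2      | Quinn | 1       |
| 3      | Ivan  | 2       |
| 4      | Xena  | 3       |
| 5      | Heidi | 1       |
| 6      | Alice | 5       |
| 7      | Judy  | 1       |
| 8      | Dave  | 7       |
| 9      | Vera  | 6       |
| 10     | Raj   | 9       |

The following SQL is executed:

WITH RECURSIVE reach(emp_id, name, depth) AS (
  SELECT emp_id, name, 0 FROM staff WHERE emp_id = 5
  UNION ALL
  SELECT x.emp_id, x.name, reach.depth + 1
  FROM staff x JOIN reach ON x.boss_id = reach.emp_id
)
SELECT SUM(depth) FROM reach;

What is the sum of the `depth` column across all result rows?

Base: emp_id=5 (Heidi) at depth 0.
Iteration 1: rows with boss_id in {5} -> Alice (id 6, depth 1).
Iteration 2: rows with boss_id in {6} -> Vera (id 9, depth 2).
Iteration 3: rows with boss_id in {9} -> Raj (id 10, depth 3).
Iteration 4: no rows with boss_id in {10}; recursion stops.
SUM(depth) = 0 + 1 + 2 + 3 = 6.

6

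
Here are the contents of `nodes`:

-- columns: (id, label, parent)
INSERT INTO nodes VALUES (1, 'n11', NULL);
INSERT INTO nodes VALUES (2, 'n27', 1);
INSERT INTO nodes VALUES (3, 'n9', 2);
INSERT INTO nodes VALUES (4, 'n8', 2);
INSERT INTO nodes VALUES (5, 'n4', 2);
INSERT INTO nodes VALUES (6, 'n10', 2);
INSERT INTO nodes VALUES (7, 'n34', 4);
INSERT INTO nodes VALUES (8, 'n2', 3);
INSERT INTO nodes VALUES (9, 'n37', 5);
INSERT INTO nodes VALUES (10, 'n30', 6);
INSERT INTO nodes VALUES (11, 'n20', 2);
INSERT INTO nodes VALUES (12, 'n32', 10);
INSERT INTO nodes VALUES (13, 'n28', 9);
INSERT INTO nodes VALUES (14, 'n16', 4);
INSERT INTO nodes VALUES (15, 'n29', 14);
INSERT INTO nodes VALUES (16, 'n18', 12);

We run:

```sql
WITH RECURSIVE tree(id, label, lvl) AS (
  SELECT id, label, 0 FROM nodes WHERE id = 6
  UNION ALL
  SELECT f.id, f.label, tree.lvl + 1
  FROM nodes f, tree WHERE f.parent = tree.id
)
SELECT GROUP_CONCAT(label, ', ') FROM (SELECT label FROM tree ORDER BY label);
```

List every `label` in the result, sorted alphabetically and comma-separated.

Base: id=6 (n10) at lvl 0.
Iteration 1: rows with parent in {6} -> n30 (id 10, lvl 1).
Iteration 2: rows with parent in {10} -> n32 (id 12, lvl 2).
Iteration 3: rows with parent in {12} -> n18 (id 16, lvl 3).
Iteration 4: no rows with parent in {16}; recursion stops.

n10, n18, n30, n32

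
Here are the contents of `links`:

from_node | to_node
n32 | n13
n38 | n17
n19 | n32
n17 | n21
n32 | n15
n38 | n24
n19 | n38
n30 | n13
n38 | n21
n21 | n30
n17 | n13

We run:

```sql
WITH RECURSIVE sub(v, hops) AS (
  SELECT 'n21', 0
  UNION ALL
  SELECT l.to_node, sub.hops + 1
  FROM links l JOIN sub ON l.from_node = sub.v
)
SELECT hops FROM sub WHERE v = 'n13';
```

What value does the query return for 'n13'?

2

Base: (n21, hops=0).
Iteration 1: edges from {n21} -> (n30, hops=1).
Iteration 2: edges from {n30} -> (n13, hops=2).
Iteration 3: no outgoing edges from {n13}; recursion stops.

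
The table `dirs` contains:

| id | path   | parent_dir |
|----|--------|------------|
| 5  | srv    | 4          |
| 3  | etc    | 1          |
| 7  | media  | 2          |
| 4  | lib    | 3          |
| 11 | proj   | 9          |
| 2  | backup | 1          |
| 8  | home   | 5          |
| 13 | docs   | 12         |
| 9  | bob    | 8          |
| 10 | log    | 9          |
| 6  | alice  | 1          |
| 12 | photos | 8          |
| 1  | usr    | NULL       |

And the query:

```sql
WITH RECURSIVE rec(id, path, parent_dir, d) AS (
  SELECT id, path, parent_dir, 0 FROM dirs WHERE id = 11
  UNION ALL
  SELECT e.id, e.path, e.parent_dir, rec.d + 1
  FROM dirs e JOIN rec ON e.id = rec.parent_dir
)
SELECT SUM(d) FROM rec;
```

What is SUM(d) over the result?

21

Base: id=11 (proj), parent_dir=9, d 0.
Iteration 1: join on id=9 -> bob (id 9, parent_dir=8, d 1).
Iteration 2: join on id=8 -> home (id 8, parent_dir=5, d 2).
Iteration 3: join on id=5 -> srv (id 5, parent_dir=4, d 3).
Iteration 4: join on id=4 -> lib (id 4, parent_dir=3, d 4).
Iteration 5: join on id=3 -> etc (id 3, parent_dir=1, d 5).
Iteration 6: join on id=1 -> usr (id 1, parent_dir=NULL, d 6).
Iteration 7: parent_dir is NULL; no match; recursion stops.
SUM(d) = 0 + 1 + 2 + 3 + 4 + 5 + 6 = 21.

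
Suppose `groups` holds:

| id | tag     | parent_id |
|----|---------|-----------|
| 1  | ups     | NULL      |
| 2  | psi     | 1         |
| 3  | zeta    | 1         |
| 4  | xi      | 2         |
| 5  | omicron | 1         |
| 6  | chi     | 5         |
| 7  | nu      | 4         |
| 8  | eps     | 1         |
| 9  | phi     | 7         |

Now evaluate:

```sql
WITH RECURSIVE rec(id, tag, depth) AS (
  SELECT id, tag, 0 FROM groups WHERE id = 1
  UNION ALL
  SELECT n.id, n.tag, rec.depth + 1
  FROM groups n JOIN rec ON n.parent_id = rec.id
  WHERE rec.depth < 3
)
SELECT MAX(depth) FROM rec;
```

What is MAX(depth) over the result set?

Base: id=1 (ups) at depth 0.
Iteration 1: rows with parent_id in {1} -> psi (id 2, depth 1), zeta (id 3, depth 1), omicron (id 5, depth 1), eps (id 8, depth 1).
Iteration 2: rows with parent_id in {2,3,5,8} -> xi (id 4, depth 2), chi (id 6, depth 2).
Iteration 3: rows with parent_id in {4,6} -> nu (id 7, depth 3).
Iteration 4: depth < 3 fails for all current rows; recursion stops.
depth values: 0, 1, 1, 1, 1, 2, 2, 3; the maximum is 3.

3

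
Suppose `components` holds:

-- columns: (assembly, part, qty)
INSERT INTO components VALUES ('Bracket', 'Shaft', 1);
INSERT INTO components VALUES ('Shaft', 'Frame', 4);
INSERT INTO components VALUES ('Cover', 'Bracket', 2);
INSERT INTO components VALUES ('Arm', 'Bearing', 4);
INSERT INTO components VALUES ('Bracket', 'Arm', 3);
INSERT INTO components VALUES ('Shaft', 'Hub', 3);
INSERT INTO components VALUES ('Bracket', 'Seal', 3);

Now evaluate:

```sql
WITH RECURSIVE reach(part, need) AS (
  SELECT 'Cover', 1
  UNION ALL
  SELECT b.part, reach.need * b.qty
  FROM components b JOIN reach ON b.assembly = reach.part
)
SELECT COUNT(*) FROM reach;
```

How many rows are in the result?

8

Base: (Cover, need=1).
Iteration 1: components of {Cover} -> Bracket = 1*2 = 2.
Iteration 2: components of {Bracket} -> Arm = 2*3 = 6, Seal = 2*3 = 6, Shaft = 2*1 = 2.
Iteration 3: components of {Arm,Seal,Shaft} -> Bearing = 6*4 = 24, Frame = 2*4 = 8, Hub = 2*3 = 6.
Iteration 4: no further components; recursion stops.
Total rows emitted: 8.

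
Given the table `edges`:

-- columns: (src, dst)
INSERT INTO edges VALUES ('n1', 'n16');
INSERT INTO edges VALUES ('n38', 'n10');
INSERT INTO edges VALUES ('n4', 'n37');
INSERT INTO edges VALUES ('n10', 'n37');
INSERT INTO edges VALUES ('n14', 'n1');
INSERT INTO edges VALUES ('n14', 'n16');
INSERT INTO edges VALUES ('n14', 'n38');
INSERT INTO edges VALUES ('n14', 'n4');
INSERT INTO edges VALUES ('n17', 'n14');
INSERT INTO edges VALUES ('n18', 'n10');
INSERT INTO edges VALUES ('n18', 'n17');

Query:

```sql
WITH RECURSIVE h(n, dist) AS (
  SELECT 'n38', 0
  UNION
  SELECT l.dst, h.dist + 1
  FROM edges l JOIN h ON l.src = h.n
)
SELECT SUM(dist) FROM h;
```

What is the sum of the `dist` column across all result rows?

3

Base: (n38, dist=0).
Iteration 1: edges from {n38} -> (n10, dist=1).
Iteration 2: edges from {n10} -> (n37, dist=2).
Iteration 3: no outgoing edges from {n37}; recursion stops.
SUM(dist) = 0 + 1 + 2 = 3.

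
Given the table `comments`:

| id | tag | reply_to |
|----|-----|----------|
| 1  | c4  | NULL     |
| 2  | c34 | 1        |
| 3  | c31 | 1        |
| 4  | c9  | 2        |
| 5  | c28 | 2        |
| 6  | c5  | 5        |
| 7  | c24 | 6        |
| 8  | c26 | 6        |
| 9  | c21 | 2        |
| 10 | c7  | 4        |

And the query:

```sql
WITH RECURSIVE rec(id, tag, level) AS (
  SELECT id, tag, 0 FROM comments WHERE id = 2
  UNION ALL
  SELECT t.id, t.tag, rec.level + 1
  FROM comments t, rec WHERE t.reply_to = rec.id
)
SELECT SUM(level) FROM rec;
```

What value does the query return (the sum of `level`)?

Base: id=2 (c34) at level 0.
Iteration 1: rows with reply_to in {2} -> c9 (id 4, level 1), c28 (id 5, level 1), c21 (id 9, level 1).
Iteration 2: rows with reply_to in {4,5,9} -> c5 (id 6, level 2), c7 (id 10, level 2).
Iteration 3: rows with reply_to in {6,10} -> c24 (id 7, level 3), c26 (id 8, level 3).
Iteration 4: no rows with reply_to in {7,8}; recursion stops.
SUM(level) = 0 + 1 + 1 + 1 + 2 + 2 + 3 + 3 = 13.

13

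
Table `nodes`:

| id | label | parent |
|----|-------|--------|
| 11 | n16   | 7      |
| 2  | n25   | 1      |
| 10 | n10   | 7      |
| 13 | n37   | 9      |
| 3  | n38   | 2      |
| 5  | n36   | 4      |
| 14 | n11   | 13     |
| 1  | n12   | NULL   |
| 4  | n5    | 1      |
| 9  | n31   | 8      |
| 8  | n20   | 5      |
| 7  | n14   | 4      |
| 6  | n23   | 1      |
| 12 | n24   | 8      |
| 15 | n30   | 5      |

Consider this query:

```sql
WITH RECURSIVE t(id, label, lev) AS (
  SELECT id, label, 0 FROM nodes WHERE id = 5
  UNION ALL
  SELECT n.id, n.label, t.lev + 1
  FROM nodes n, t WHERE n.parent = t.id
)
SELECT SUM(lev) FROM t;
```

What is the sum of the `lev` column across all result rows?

13

Base: id=5 (n36) at lev 0.
Iteration 1: rows with parent in {5} -> n20 (id 8, lev 1), n30 (id 15, lev 1).
Iteration 2: rows with parent in {8,15} -> n31 (id 9, lev 2), n24 (id 12, lev 2).
Iteration 3: rows with parent in {9,12} -> n37 (id 13, lev 3).
Iteration 4: rows with parent in {13} -> n11 (id 14, lev 4).
Iteration 5: no rows with parent in {14}; recursion stops.
SUM(lev) = 0 + 1 + 1 + 2 + 2 + 3 + 4 = 13.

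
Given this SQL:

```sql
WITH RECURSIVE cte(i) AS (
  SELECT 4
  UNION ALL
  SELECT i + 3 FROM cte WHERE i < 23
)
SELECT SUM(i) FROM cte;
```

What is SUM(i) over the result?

116

Base: i=4.
Iteration 1: 4 < 23 holds -> i = 4 + 3 = 7.
Iteration 2: 7 < 23 holds -> i = 7 + 3 = 10.
Iteration 3: 10 < 23 holds -> i = 10 + 3 = 13.
Iteration 4: 13 < 23 holds -> i = 13 + 3 = 16.
Iteration 5: 16 < 23 holds -> i = 16 + 3 = 19.
Iteration 6: 19 < 23 holds -> i = 19 + 3 = 22.
Iteration 7: 22 < 23 holds -> i = 22 + 3 = 25.
Iteration 8: 25 < 23 fails; recursion stops.
SUM(i) = 4 + 7 + 10 + 13 + 16 + 19 + 22 + 25 = 116.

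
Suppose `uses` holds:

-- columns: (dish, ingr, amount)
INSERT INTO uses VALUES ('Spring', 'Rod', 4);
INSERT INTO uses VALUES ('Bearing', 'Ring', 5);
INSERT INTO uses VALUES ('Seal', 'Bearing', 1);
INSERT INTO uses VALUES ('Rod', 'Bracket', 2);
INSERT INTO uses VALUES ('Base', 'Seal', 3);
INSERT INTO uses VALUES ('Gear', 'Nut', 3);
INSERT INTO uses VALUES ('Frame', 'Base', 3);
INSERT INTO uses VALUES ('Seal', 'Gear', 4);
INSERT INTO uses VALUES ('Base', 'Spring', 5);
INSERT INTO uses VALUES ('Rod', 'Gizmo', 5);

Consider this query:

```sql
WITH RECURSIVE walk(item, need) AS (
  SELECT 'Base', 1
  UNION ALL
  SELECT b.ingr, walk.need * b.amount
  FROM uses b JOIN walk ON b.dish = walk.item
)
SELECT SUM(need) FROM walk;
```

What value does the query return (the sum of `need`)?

235

Base: (Base, need=1).
Iteration 1: components of {Base} -> Seal = 1*3 = 3, Spring = 1*5 = 5.
Iteration 2: components of {Seal,Spring} -> Bearing = 3*1 = 3, Gear = 3*4 = 12, Rod = 5*4 = 20.
Iteration 3: components of {Bearing,Gear,Rod} -> Bracket = 20*2 = 40, Gizmo = 20*5 = 100, Nut = 12*3 = 36, Ring = 3*5 = 15.
Iteration 4: no further components; recursion stops.
SUM(need) = 1 + 3 + 5 + 12 + 3 + 20 + 36 + 15 + 100 + 40 = 235.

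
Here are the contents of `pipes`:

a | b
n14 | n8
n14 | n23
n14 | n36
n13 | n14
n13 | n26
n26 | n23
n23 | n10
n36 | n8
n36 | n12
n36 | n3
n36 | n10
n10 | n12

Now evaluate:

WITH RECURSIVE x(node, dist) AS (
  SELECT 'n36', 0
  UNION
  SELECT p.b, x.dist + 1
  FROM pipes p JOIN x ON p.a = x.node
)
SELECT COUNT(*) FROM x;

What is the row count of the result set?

Base: (n36, dist=0).
Iteration 1: edges from {n36} -> (n10, dist=1), (n12, dist=1), (n3, dist=1), (n8, dist=1).
Iteration 2: edges from {n10,n12,n3,n8} -> (n12, dist=2).
Iteration 3: no outgoing edges from {n12}; recursion stops.
Total rows emitted: 6.

6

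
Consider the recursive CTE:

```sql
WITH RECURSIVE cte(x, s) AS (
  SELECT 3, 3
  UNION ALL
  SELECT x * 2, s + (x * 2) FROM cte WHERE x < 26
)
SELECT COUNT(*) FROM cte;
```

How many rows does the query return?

5

Base: x=3, s=3.
Iteration 1: 3 < 26 holds -> x = 3 * 2 = 6, s = 3 + 6 = 9.
Iteration 2: 6 < 26 holds -> x = 6 * 2 = 12, s = 9 + 12 = 21.
Iteration 3: 12 < 26 holds -> x = 12 * 2 = 24, s = 21 + 24 = 45.
Iteration 4: 24 < 26 holds -> x = 24 * 2 = 48, s = 45 + 48 = 93.
Iteration 5: 48 < 26 fails; recursion stops.
Total rows emitted: 5.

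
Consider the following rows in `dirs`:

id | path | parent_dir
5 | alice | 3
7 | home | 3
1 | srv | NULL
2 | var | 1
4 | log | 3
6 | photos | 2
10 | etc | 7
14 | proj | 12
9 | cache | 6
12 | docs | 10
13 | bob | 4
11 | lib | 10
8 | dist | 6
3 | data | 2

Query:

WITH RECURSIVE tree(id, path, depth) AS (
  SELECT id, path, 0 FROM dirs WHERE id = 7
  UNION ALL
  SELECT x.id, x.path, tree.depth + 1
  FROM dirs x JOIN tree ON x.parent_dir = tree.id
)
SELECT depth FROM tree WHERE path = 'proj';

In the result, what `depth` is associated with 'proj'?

Base: id=7 (home) at depth 0.
Iteration 1: rows with parent_dir in {7} -> etc (id 10, depth 1).
Iteration 2: rows with parent_dir in {10} -> lib (id 11, depth 2), docs (id 12, depth 2).
Iteration 3: rows with parent_dir in {11,12} -> proj (id 14, depth 3).
Iteration 4: no rows with parent_dir in {14}; recursion stops.

3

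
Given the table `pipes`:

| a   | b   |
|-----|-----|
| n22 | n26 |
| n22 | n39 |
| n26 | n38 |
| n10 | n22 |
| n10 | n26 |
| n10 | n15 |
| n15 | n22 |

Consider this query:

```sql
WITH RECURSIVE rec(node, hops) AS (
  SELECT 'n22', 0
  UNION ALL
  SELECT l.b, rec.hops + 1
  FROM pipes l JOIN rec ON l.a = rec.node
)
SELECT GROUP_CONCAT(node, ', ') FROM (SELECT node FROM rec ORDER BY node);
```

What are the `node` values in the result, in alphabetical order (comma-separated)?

n22, n26, n38, n39

Base: (n22, hops=0).
Iteration 1: edges from {n22} -> (n26, hops=1), (n39, hops=1).
Iteration 2: edges from {n26,n39} -> (n38, hops=2).
Iteration 3: no outgoing edges from {n38}; recursion stops.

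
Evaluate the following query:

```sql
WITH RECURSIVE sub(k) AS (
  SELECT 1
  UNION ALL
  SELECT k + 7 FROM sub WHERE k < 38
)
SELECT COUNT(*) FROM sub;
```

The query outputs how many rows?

7

Base: k=1.
Iteration 1: 1 < 38 holds -> k = 1 + 7 = 8.
Iteration 2: 8 < 38 holds -> k = 8 + 7 = 15.
Iteration 3: 15 < 38 holds -> k = 15 + 7 = 22.
Iteration 4: 22 < 38 holds -> k = 22 + 7 = 29.
Iteration 5: 29 < 38 holds -> k = 29 + 7 = 36.
Iteration 6: 36 < 38 holds -> k = 36 + 7 = 43.
Iteration 7: 43 < 38 fails; recursion stops.
Total rows emitted: 7.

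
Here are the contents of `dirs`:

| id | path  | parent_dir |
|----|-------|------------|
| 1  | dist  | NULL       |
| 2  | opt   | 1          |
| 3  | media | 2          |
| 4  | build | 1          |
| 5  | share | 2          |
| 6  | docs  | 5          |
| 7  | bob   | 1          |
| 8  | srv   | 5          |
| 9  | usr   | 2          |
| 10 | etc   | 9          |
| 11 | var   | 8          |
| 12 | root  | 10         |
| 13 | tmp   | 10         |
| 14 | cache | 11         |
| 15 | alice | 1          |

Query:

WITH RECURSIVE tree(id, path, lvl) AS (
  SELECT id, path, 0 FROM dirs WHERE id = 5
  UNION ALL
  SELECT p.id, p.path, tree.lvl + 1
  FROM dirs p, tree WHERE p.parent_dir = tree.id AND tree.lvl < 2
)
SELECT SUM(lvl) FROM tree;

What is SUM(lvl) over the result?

Base: id=5 (share) at lvl 0.
Iteration 1: rows with parent_dir in {5} -> docs (id 6, lvl 1), srv (id 8, lvl 1).
Iteration 2: rows with parent_dir in {6,8} -> var (id 11, lvl 2).
Iteration 3: lvl < 2 fails for all current rows; recursion stops.
SUM(lvl) = 0 + 1 + 1 + 2 = 4.

4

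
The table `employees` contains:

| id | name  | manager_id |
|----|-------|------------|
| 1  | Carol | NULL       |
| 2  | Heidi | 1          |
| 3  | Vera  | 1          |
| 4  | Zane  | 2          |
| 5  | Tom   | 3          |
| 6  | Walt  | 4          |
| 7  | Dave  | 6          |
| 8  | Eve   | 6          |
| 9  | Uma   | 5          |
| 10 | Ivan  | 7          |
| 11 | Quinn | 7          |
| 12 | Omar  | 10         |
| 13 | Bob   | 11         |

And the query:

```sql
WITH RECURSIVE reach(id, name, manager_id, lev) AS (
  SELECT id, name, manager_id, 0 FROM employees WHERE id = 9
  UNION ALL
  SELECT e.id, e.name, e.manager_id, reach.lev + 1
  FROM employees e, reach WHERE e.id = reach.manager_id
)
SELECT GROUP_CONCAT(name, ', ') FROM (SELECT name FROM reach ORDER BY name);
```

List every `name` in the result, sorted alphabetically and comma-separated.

Carol, Tom, Uma, Vera

Base: id=9 (Uma), manager_id=5, lev 0.
Iteration 1: join on id=5 -> Tom (id 5, manager_id=3, lev 1).
Iteration 2: join on id=3 -> Vera (id 3, manager_id=1, lev 2).
Iteration 3: join on id=1 -> Carol (id 1, manager_id=NULL, lev 3).
Iteration 4: manager_id is NULL; no match; recursion stops.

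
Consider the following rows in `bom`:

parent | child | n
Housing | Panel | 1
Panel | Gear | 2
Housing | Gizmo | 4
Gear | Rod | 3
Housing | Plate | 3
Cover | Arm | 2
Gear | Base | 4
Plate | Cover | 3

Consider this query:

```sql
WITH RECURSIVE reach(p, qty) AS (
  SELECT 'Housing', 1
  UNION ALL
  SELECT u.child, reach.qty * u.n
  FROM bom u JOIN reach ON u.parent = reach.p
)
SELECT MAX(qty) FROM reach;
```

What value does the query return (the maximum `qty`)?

18

Base: (Housing, qty=1).
Iteration 1: components of {Housing} -> Gizmo = 1*4 = 4, Panel = 1*1 = 1, Plate = 1*3 = 3.
Iteration 2: components of {Gizmo,Panel,Plate} -> Cover = 3*3 = 9, Gear = 1*2 = 2.
Iteration 3: components of {Cover,Gear} -> Arm = 9*2 = 18, Base = 2*4 = 8, Rod = 2*3 = 6.
Iteration 4: no further components; recursion stops.
qty values: 1, 3, 1, 4, 9, 2, 18, 8, 6; the maximum is 18.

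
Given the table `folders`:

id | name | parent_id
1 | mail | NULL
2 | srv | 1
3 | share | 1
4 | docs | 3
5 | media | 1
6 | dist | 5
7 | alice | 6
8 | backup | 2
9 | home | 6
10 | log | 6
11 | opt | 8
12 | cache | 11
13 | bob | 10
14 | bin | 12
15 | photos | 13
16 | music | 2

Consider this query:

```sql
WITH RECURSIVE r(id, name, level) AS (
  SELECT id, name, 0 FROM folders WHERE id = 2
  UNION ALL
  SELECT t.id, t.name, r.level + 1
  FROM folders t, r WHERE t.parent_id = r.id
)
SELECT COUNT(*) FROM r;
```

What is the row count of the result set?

6

Base: id=2 (srv) at level 0.
Iteration 1: rows with parent_id in {2} -> backup (id 8, level 1), music (id 16, level 1).
Iteration 2: rows with parent_id in {8,16} -> opt (id 11, level 2).
Iteration 3: rows with parent_id in {11} -> cache (id 12, level 3).
Iteration 4: rows with parent_id in {12} -> bin (id 14, level 4).
Iteration 5: no rows with parent_id in {14}; recursion stops.
Total rows emitted: 6.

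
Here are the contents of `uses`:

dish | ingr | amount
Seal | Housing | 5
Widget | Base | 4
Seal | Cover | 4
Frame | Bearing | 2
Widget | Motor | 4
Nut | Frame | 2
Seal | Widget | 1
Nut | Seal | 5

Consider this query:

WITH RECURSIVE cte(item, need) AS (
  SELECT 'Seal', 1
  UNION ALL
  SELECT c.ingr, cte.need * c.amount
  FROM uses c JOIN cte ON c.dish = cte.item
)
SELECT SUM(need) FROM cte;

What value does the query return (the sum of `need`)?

Base: (Seal, need=1).
Iteration 1: components of {Seal} -> Cover = 1*4 = 4, Housing = 1*5 = 5, Widget = 1*1 = 1.
Iteration 2: components of {Cover,Housing,Widget} -> Base = 1*4 = 4, Motor = 1*4 = 4.
Iteration 3: no further components; recursion stops.
SUM(need) = 1 + 4 + 5 + 1 + 4 + 4 = 19.

19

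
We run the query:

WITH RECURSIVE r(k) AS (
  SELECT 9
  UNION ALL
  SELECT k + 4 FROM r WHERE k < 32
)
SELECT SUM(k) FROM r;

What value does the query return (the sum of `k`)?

147

Base: k=9.
Iteration 1: 9 < 32 holds -> k = 9 + 4 = 13.
Iteration 2: 13 < 32 holds -> k = 13 + 4 = 17.
Iteration 3: 17 < 32 holds -> k = 17 + 4 = 21.
Iteration 4: 21 < 32 holds -> k = 21 + 4 = 25.
Iteration 5: 25 < 32 holds -> k = 25 + 4 = 29.
Iteration 6: 29 < 32 holds -> k = 29 + 4 = 33.
Iteration 7: 33 < 32 fails; recursion stops.
SUM(k) = 9 + 13 + 17 + 21 + 25 + 29 + 33 = 147.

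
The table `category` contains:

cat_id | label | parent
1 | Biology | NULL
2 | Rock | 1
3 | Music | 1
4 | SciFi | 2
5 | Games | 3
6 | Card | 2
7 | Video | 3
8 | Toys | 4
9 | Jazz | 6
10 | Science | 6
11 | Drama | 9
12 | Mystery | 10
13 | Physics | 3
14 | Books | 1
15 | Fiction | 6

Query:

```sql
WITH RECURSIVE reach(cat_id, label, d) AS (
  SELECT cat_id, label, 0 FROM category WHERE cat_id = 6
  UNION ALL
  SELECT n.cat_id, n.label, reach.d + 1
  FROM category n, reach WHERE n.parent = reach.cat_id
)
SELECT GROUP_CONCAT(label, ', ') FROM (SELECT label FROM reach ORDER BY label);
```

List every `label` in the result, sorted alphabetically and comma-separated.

Base: cat_id=6 (Card) at d 0.
Iteration 1: rows with parent in {6} -> Jazz (id 9, d 1), Science (id 10, d 1), Fiction (id 15, d 1).
Iteration 2: rows with parent in {9,10,15} -> Drama (id 11, d 2), Mystery (id 12, d 2).
Iteration 3: no rows with parent in {11,12}; recursion stops.

Card, Drama, Fiction, Jazz, Mystery, Science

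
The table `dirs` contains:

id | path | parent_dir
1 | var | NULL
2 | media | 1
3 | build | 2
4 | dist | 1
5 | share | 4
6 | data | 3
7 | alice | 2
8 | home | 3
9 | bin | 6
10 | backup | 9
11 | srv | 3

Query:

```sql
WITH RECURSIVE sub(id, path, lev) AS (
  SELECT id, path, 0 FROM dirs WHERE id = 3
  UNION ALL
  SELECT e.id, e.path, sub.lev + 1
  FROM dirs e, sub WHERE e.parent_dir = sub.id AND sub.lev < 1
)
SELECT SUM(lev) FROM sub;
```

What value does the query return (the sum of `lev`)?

3

Base: id=3 (build) at lev 0.
Iteration 1: rows with parent_dir in {3} -> data (id 6, lev 1), home (id 8, lev 1), srv (id 11, lev 1).
Iteration 2: lev < 1 fails for all current rows; recursion stops.
SUM(lev) = 0 + 1 + 1 + 1 = 3.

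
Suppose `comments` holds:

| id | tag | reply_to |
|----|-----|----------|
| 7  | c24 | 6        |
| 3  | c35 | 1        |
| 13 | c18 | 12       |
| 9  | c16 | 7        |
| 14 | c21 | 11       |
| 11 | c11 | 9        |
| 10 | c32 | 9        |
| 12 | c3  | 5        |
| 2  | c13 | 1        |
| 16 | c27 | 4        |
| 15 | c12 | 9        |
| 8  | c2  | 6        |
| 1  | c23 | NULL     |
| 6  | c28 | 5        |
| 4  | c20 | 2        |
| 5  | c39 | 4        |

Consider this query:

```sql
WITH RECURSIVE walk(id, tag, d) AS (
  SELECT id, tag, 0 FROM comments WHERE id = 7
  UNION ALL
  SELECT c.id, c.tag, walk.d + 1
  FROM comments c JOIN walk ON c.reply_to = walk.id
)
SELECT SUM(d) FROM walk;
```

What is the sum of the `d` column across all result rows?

10

Base: id=7 (c24) at d 0.
Iteration 1: rows with reply_to in {7} -> c16 (id 9, d 1).
Iteration 2: rows with reply_to in {9} -> c32 (id 10, d 2), c11 (id 11, d 2), c12 (id 15, d 2).
Iteration 3: rows with reply_to in {10,11,15} -> c21 (id 14, d 3).
Iteration 4: no rows with reply_to in {14}; recursion stops.
SUM(d) = 0 + 1 + 2 + 2 + 2 + 3 = 10.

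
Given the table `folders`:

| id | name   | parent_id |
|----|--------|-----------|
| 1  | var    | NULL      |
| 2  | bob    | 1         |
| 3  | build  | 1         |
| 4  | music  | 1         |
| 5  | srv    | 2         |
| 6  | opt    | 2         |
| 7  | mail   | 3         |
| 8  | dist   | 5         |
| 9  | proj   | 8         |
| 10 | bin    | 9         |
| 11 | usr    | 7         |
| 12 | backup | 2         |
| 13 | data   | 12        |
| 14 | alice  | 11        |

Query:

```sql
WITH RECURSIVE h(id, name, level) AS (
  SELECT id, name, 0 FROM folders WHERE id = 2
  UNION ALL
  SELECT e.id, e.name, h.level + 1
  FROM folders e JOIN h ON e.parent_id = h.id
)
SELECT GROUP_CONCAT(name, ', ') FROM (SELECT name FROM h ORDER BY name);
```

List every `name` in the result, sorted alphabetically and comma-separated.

Base: id=2 (bob) at level 0.
Iteration 1: rows with parent_id in {2} -> srv (id 5, level 1), opt (id 6, level 1), backup (id 12, level 1).
Iteration 2: rows with parent_id in {5,6,12} -> dist (id 8, level 2), data (id 13, level 2).
Iteration 3: rows with parent_id in {8,13} -> proj (id 9, level 3).
Iteration 4: rows with parent_id in {9} -> bin (id 10, level 4).
Iteration 5: no rows with parent_id in {10}; recursion stops.

backup, bin, bob, data, dist, opt, proj, srv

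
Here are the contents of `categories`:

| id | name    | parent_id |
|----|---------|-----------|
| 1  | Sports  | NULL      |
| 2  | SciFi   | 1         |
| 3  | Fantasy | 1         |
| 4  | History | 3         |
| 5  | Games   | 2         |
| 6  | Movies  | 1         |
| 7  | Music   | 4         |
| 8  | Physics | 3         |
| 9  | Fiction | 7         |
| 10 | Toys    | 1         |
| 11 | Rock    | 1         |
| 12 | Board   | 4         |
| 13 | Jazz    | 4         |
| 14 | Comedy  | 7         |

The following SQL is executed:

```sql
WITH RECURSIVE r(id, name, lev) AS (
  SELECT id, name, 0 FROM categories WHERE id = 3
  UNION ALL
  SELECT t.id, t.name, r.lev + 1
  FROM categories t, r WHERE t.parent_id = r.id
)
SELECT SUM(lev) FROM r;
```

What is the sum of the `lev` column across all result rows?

14

Base: id=3 (Fantasy) at lev 0.
Iteration 1: rows with parent_id in {3} -> History (id 4, lev 1), Physics (id 8, lev 1).
Iteration 2: rows with parent_id in {4,8} -> Music (id 7, lev 2), Board (id 12, lev 2), Jazz (id 13, lev 2).
Iteration 3: rows with parent_id in {7,12,13} -> Fiction (id 9, lev 3), Comedy (id 14, lev 3).
Iteration 4: no rows with parent_id in {9,14}; recursion stops.
SUM(lev) = 0 + 1 + 1 + 2 + 2 + 2 + 3 + 3 = 14.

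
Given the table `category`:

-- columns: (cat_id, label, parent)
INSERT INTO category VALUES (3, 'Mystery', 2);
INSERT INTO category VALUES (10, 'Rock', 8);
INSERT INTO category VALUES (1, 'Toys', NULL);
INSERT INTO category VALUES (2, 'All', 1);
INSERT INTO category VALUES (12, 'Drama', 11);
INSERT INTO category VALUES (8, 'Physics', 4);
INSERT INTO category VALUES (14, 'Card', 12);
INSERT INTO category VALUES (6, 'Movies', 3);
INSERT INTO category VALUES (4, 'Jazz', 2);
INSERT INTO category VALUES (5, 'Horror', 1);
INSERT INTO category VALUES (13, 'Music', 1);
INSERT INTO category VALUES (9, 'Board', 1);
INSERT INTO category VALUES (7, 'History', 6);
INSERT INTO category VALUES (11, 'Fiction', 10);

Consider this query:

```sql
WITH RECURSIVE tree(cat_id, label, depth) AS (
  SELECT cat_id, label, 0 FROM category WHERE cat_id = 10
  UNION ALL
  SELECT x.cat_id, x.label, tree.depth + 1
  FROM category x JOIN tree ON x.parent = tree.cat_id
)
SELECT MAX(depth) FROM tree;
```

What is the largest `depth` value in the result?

Base: cat_id=10 (Rock) at depth 0.
Iteration 1: rows with parent in {10} -> Fiction (id 11, depth 1).
Iteration 2: rows with parent in {11} -> Drama (id 12, depth 2).
Iteration 3: rows with parent in {12} -> Card (id 14, depth 3).
Iteration 4: no rows with parent in {14}; recursion stops.
depth values: 0, 1, 2, 3; the maximum is 3.

3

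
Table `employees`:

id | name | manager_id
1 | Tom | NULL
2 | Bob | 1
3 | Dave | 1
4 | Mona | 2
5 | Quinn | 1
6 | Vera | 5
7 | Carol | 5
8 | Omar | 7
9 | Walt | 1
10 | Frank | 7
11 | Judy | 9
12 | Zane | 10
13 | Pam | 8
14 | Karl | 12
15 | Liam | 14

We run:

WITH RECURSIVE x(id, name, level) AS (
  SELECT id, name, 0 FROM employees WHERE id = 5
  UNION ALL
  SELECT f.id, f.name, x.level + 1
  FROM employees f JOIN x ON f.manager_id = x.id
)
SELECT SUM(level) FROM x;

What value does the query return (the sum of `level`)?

21

Base: id=5 (Quinn) at level 0.
Iteration 1: rows with manager_id in {5} -> Vera (id 6, level 1), Carol (id 7, level 1).
Iteration 2: rows with manager_id in {6,7} -> Omar (id 8, level 2), Frank (id 10, level 2).
Iteration 3: rows with manager_id in {8,10} -> Zane (id 12, level 3), Pam (id 13, level 3).
Iteration 4: rows with manager_id in {12,13} -> Karl (id 14, level 4).
Iteration 5: rows with manager_id in {14} -> Liam (id 15, level 5).
Iteration 6: no rows with manager_id in {15}; recursion stops.
SUM(level) = 0 + 1 + 1 + 2 + 2 + 3 + 3 + 4 + 5 = 21.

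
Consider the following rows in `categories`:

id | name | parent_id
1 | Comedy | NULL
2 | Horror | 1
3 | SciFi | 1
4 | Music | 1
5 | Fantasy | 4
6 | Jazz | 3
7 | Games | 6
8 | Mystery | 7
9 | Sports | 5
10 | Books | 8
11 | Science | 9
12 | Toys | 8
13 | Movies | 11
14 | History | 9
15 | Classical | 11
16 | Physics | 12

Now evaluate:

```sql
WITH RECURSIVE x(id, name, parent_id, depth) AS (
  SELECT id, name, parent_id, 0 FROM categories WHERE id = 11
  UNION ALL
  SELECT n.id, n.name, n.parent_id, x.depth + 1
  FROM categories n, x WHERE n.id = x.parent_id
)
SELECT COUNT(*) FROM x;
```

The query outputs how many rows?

Base: id=11 (Science), parent_id=9, depth 0.
Iteration 1: join on id=9 -> Sports (id 9, parent_id=5, depth 1).
Iteration 2: join on id=5 -> Fantasy (id 5, parent_id=4, depth 2).
Iteration 3: join on id=4 -> Music (id 4, parent_id=1, depth 3).
Iteration 4: join on id=1 -> Comedy (id 1, parent_id=NULL, depth 4).
Iteration 5: parent_id is NULL; no match; recursion stops.
Total rows emitted: 5.

5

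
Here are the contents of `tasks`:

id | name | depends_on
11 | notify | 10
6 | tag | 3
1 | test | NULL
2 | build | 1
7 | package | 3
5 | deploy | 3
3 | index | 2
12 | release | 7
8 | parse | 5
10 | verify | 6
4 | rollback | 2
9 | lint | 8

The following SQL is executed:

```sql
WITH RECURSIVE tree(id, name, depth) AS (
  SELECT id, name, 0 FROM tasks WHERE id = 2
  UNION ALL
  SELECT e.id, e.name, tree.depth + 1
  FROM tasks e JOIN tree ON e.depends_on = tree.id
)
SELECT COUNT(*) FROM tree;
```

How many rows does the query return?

11

Base: id=2 (build) at depth 0.
Iteration 1: rows with depends_on in {2} -> index (id 3, depth 1), rollback (id 4, depth 1).
Iteration 2: rows with depends_on in {3,4} -> deploy (id 5, depth 2), tag (id 6, depth 2), package (id 7, depth 2).
Iteration 3: rows with depends_on in {5,6,7} -> parse (id 8, depth 3), verify (id 10, depth 3), release (id 12, depth 3).
Iteration 4: rows with depends_on in {8,10,12} -> lint (id 9, depth 4), notify (id 11, depth 4).
Iteration 5: no rows with depends_on in {9,11}; recursion stops.
Total rows emitted: 11.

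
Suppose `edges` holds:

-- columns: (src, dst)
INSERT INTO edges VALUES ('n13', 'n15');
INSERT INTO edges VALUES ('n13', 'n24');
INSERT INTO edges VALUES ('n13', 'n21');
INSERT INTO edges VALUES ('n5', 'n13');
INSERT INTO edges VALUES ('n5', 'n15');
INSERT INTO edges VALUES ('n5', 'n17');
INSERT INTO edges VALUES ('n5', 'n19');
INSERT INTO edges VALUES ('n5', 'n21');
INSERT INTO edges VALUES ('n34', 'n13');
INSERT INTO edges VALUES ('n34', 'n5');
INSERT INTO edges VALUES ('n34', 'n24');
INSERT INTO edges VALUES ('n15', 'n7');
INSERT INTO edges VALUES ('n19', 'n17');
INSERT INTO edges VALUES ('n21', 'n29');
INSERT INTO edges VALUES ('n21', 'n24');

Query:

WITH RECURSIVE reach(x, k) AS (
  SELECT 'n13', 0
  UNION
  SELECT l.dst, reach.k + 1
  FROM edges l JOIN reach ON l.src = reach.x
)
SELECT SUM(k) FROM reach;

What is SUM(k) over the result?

9

Base: (n13, k=0).
Iteration 1: edges from {n13} -> (n15, k=1), (n21, k=1), (n24, k=1).
Iteration 2: edges from {n15,n21,n24} -> (n24, k=2), (n29, k=2), (n7, k=2).
Iteration 3: no outgoing edges from {n24,n29,n7}; recursion stops.
SUM(k) = 0 + 1 + 1 + 1 + 2 + 2 + 2 = 9.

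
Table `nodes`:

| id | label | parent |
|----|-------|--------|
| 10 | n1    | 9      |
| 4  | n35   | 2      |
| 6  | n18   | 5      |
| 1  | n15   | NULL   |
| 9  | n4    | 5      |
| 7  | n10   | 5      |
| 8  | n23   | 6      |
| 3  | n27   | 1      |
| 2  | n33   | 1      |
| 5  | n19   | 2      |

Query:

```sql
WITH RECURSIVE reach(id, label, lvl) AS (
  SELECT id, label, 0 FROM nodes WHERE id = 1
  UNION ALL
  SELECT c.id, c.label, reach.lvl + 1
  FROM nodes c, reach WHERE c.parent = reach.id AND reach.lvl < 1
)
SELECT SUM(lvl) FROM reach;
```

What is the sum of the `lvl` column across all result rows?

2

Base: id=1 (n15) at lvl 0.
Iteration 1: rows with parent in {1} -> n33 (id 2, lvl 1), n27 (id 3, lvl 1).
Iteration 2: lvl < 1 fails for all current rows; recursion stops.
SUM(lvl) = 0 + 1 + 1 = 2.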